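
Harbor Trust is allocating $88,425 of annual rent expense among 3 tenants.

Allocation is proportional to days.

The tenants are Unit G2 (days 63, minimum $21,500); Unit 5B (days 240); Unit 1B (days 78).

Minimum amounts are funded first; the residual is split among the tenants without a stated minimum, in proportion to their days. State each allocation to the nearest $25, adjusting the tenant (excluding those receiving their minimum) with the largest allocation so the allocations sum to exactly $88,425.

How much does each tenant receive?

Guaranteed amounts: Unit G2 $21,500. Balance $66,925.
Balance split over remaining days 318: Unit 5B 50,509.43 → $50,500; Unit 1B 16,415.57 → $16,425.

Unit G2: $21,500 · Unit 5B: $50,500 · Unit 1B: $16,425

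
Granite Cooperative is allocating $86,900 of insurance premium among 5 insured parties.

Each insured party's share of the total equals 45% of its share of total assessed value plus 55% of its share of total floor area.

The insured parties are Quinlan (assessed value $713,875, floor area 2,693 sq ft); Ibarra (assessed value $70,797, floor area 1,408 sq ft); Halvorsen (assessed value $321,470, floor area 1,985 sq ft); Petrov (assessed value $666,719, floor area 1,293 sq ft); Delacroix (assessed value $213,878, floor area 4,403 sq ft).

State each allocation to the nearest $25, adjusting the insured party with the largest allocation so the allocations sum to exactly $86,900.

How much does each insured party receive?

Quinlan: $24,975 | Ibarra: $7,100 | Halvorsen: $14,375 | Petrov: $18,375 | Delacroix: $22,075

Totals — assessed value 1,986,739, floor area 11,782.
Combined weights (45% assessed value + 55% floor area): Quinlan 0.2874; Ibarra 0.0818; Halvorsen 0.1655; Petrov 0.2114; Delacroix 0.2540.
Raw shares: Quinlan 24,975.66; Ibarra 7,105.21; Halvorsen 14,379.87; Petrov 18,368.23; Delacroix 22,071.02.
At nearest $25: Quinlan $24,975; Ibarra $7,100; Halvorsen $14,375; Petrov $18,375; Delacroix $22,075. Sum = $86,900.
Sum already equals the total — no adjustment.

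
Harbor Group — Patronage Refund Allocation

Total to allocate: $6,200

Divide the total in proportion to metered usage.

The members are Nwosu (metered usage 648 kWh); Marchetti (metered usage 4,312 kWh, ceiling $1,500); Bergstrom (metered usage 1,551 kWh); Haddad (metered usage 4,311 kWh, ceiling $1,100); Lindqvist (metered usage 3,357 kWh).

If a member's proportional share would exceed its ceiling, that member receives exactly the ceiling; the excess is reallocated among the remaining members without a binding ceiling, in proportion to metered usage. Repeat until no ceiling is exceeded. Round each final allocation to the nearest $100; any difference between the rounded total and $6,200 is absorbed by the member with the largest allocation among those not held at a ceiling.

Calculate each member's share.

Nwosu: $400 | Marchetti: $1,500 | Bergstrom: $1,000 | Haddad: $1,100 | Lindqvist: $2,200

Metered usage total: 14,179.
Unconstrained shares: Nwosu 283.35; Marchetti 1,885.49; Bergstrom 678.20; Haddad 1,885.06; Lindqvist 1,467.90.
Capped: Marchetti ($1,500), Haddad ($1,100); balance $3,600 reallocated over remaining metered usage 5,556.
Redistributed shares: Nwosu 419.87 → $400; Bergstrom 1,004.97 → $1,000; Lindqvist 2,175.16 → $2,200.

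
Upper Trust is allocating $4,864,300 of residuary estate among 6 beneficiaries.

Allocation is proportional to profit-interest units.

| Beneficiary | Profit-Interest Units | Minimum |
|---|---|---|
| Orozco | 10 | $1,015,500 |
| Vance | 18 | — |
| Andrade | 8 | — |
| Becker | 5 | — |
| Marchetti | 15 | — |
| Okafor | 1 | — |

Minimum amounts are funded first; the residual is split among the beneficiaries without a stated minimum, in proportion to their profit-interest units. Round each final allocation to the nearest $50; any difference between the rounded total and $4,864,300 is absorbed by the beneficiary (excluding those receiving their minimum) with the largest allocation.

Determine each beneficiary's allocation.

Orozco: $1,015,500; Vance: $1,474,000; Andrade: $655,100; Becker: $409,450; Marchetti: $1,228,350; Okafor: $81,900

Fund the minimums — Orozco $1,015,500. Residual $3,848,800.
Residual split over remaining profit-interest units 47: Vance 1,474,008.51 → $1,474,000; Andrade 655,114.89 → $655,100; Becker 409,446.81 → $409,450; Marchetti 1,228,340.43 → $1,228,350; Okafor 81,889.36 → $81,900.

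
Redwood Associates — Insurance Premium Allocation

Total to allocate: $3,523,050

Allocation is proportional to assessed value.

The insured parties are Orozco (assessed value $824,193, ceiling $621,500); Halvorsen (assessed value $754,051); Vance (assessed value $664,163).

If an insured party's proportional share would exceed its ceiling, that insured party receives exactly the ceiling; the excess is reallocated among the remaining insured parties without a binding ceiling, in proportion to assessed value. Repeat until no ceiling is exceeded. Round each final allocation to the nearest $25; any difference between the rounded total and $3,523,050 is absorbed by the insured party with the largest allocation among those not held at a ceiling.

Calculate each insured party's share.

Orozco: $621,500; Halvorsen: $1,542,725; Vance: $1,358,825

Assessed value total: 2,242,407.
Unconstrained shares: Orozco 1,294,891.23; Halvorsen 1,184,690.99; Vance 1,043,467.78.
Capped: Orozco ($621,500); remaining pool $2,901,550 reallocated over remaining assessed value 1,418,214.
Shares after redistribution: Halvorsen 1,542,726.75 → $1,542,725; Vance 1,358,823.25 → $1,358,825.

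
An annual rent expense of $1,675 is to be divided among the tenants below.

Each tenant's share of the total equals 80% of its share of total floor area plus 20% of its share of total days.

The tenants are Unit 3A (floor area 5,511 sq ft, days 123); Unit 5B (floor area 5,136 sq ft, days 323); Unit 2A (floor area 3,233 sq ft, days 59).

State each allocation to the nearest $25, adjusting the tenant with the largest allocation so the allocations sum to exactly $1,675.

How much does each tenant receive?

Floor area total 13,880; days total 505.
Composite weights (80% floor area + 20% days): Unit 3A 0.3663; Unit 5B 0.4239; Unit 2A 0.2097.
Pro-rata amounts: Unit 3A 613.64; Unit 5B 710.11; Unit 2A 351.26.
Rounded to nearest $25: Unit 3A $625; Unit 5B $700; Unit 2A $350. Sum = $1,675.
Sum already equals the total — no adjustment.

Unit 3A: $625 · Unit 5B: $700 · Unit 2A: $350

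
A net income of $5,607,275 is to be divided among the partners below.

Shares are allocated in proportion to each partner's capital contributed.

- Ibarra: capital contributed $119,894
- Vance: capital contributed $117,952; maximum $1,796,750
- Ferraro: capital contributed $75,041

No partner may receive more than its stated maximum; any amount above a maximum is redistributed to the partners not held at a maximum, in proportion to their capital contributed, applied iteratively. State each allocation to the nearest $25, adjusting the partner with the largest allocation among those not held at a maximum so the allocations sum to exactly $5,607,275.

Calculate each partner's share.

Ibarra: $2,343,650 · Vance: $1,796,750 · Ferraro: $1,466,875

Total capital contributed = 312,887.
Proportional shares (ignoring caps): Ibarra 2,148,630.75; Vance 2,113,828.00; Ferraro 1,344,816.25.
Cap binds for Vance ($1,796,750); balance $3,810,525 reallocated over remaining capital contributed 194,935.
Shares after redistribution: Ibarra 2,343,648.32 → $2,343,650; Ferraro 1,466,876.68 → $1,466,875.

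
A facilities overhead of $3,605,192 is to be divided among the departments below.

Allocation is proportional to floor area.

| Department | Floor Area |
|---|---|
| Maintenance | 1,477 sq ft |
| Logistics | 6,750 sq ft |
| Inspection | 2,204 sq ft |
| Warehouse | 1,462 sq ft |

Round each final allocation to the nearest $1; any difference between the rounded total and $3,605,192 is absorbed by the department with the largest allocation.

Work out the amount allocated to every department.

Maintenance: $447,731; Logistics: $2,046,166; Inspection: $668,111; Warehouse: $443,184

Floor area total: 11,893.
Raw shares: Maintenance 1,477/11,893 × $3,605,192 = 447,731.32; Logistics 6,750/11,893 × $3,605,192 = 2,046,165.48; Inspection 2,204/11,893 × $3,605,192 = 668,110.92; Warehouse 1,462/11,893 × $3,605,192 = 443,184.29.
After rounding ($1): Maintenance $447,731; Logistics $2,046,165; Inspection $668,111; Warehouse $443,184. Sum = $3,605,191.
Difference $3,605,192 − $3,605,191 = +$1 applied to largest allocation (Logistics): Logistics becomes $2,046,166.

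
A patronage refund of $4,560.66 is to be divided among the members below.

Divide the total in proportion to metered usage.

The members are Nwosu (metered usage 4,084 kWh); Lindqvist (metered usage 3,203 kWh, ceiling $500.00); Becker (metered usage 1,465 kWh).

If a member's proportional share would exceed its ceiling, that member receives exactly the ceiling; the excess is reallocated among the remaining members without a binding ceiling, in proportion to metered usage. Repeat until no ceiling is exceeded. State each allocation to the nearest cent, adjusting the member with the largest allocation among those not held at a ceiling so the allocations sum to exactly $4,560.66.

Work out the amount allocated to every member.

Nwosu: $2,988.60; Lindqvist: $500.00; Becker: $1,072.06

Total metered usage = 8,752.
Proportional shares (ignoring caps): Nwosu 2,128.1690; Lindqvist 1,669.0807; Becker 763.4103.
Cap binds for Lindqvist ($500.00); remaining pool $4,060.66 reallocated over remaining metered usage 5,549.
Shares after redistribution: Nwosu 2,988.5989 → $2,988.60; Becker 1,072.0611 → $1,072.06.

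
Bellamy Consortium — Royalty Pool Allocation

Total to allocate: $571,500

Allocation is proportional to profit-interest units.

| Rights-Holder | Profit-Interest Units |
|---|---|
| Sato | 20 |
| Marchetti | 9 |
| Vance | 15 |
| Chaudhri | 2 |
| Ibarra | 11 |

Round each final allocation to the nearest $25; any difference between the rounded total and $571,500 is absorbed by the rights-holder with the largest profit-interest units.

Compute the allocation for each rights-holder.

Sato: $200,525 · Marchetti: $90,225 · Vance: $150,400 · Chaudhri: $20,050 · Ibarra: $110,300

Sum of profit-interest units: 20 + 9 + 15 + 2 + 11 = 57.
Pro-rata amounts: Sato 200,526.32; Marchetti 90,236.84; Vance 150,394.74; Chaudhri 20,052.63; Ibarra 110,289.47.
Rounded to nearest $25: Sato $200,525; Marchetti $90,225; Vance $150,400; Chaudhri $20,050; Ibarra $110,300. Sum = $571,500.
Sum already equals the total — no adjustment.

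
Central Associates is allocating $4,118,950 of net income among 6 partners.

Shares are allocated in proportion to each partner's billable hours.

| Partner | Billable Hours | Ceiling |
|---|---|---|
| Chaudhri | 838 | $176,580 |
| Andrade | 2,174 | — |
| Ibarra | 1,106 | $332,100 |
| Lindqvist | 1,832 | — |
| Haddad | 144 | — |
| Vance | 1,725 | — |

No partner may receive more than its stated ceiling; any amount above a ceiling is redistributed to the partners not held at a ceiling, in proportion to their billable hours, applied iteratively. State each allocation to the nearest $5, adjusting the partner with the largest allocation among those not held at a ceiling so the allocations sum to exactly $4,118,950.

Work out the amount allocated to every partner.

Billable hours total: 7,819.
Proportional shares (ignoring caps): Chaudhri 441,447.77; Andrade 1,145,235.62; Ibarra 582,626.77; Lindqvist 965,074.36; Haddad 75,857.37; Vance 908,708.11.
Held at cap: Chaudhri ($176,580), Ibarra ($332,100); residual $3,610,270 reallocated over remaining billable hours 5,875.
Remaining shares: Andrade 1,335,953.53 → $1,335,955; Lindqvist 1,125,789.73 → $1,125,790; Haddad 88,490.02 → $88,490; Vance 1,060,036.72 → $1,060,035.

Chaudhri: $176,580 · Andrade: $1,335,955 · Ibarra: $332,100 · Lindqvist: $1,125,790 · Haddad: $88,490 · Vance: $1,060,035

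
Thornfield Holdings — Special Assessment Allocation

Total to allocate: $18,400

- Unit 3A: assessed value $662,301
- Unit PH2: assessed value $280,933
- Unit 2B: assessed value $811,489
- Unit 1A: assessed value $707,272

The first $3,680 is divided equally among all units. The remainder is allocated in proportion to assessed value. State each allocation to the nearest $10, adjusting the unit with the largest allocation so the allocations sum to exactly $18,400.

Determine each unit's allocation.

Equal tier: $3,680 ÷ 4 = $920 apiece.
Remainder $14,720 by assessed value (total 2,461,995): Unit 3A 3,959.83 → $3,960; Unit PH2 1,679.67 → $1,680; Unit 2B 4,851.80 → $4,850; Unit 1A 4,228.70 → $4,230.
Totals: Unit 3A $920 + $3,960 = $4,880; Unit PH2 $920 + $1,680 = $2,600; Unit 2B $920 + $4,850 = $5,770; Unit 1A $920 + $4,230 = $5,150.

Unit 3A: $4,880 | Unit PH2: $2,600 | Unit 2B: $5,770 | Unit 1A: $5,150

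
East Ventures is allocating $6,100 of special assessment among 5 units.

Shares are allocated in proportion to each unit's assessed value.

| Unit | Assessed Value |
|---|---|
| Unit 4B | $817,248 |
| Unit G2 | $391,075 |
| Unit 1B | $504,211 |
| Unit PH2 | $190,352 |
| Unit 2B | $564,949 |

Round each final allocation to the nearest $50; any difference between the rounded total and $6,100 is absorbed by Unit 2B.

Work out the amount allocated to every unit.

Unit 4B: $2,000 | Unit G2: $950 | Unit 1B: $1,250 | Unit PH2: $450 | Unit 2B: $1,450

Assessed value total: 2,467,835.
Raw shares: Unit 4B 817,248/2,467,835 × $6,100 = 2,020.08; Unit G2 391,075/2,467,835 × $6,100 = 966.66; Unit 1B 504,211/2,467,835 × $6,100 = 1,246.31; Unit PH2 190,352/2,467,835 × $6,100 = 470.51; Unit 2B 564,949/2,467,835 × $6,100 = 1,396.44.
At nearest $50: Unit 4B $2,000; Unit G2 $950; Unit 1B $1,250; Unit PH2 $450; Unit 2B $1,400. Sum = $6,050.
Difference $6,100 − $6,050 = +$50 applied to Unit 2B: Unit 2B becomes $1,450.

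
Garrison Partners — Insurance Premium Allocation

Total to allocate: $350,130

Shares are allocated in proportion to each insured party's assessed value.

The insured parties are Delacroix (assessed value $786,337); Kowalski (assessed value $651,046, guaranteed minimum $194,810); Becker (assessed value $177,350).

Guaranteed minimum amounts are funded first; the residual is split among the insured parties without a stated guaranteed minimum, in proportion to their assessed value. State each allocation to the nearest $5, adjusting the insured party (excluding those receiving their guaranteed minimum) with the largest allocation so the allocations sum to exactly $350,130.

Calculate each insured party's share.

Minimums first: Kowalski $194,810. Remaining pool $155,320.
Remaining pool split over remaining assessed value 963,687: Delacroix 126,736.03 → $126,735; Becker 28,583.97 → $28,585.

Delacroix: $126,735 · Kowalski: $194,810 · Becker: $28,585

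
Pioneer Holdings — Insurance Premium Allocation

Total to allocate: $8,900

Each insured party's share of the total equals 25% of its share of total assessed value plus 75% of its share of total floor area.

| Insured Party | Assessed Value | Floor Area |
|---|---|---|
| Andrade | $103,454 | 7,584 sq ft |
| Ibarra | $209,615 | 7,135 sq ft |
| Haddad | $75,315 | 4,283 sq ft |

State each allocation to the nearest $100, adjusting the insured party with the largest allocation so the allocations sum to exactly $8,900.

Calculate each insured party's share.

Andrade: $3,300 · Ibarra: $3,700 · Haddad: $1,900

Totals — assessed value 388,384, floor area 19,002.
Combined weights (25% assessed value + 75% floor area): Andrade 0.3659; Ibarra 0.4165; Haddad 0.2175.
Proportional shares: Andrade 3,256.77; Ibarra 3,707.23; Haddad 1,936.00.
At nearest $100: Andrade $3,300; Ibarra $3,700; Haddad $1,900. Sum = $8,900.
No rounding difference to absorb.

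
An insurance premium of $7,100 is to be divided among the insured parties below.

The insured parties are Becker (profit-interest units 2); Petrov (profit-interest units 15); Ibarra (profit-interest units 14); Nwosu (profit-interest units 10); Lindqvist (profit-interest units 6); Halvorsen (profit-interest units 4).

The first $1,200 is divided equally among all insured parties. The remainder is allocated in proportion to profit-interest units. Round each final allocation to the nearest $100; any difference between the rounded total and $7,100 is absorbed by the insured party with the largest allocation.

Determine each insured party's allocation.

First tranche $1,200 split equally: $200 each.
Remainder $5,900 by profit-interest units (total 51): Becker 231.37 → $200; Petrov 1,735.29 → $1,700; Ibarra 1,619.61 → $1,600; Nwosu 1,156.86 → $1,200; Lindqvist 694.12 → $700; Halvorsen 462.75 → $500.
Totals: Becker $200 + $200 = $400; Petrov $200 + $1,700 = $1,900; Ibarra $200 + $1,600 = $1,800; Nwosu $200 + $1,200 = $1,400; Lindqvist $200 + $700 = $900; Halvorsen $200 + $500 = $700.

Becker: $400; Petrov: $1,900; Ibarra: $1,800; Nwosu: $1,400; Lindqvist: $900; Halvorsen: $700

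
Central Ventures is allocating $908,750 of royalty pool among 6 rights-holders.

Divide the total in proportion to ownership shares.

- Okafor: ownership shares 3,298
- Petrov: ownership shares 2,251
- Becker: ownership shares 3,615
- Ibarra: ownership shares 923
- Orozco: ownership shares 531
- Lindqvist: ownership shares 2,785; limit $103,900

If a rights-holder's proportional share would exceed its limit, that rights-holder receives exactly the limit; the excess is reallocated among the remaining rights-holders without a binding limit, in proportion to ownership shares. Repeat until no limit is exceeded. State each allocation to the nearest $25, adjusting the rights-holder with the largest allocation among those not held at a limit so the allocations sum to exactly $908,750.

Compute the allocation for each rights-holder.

Okafor: $250,000 · Petrov: $170,625 · Becker: $274,000 · Ibarra: $69,975 · Orozco: $40,250 · Lindqvist: $103,900

Ownership shares total: 13,403.
Unconstrained shares: Okafor 223,610.95; Petrov 152,622.27; Becker 245,104.17; Ibarra 62,581.23; Orozco 36,002.85; Lindqvist 188,828.53.
Held at cap: Lindqvist ($103,900); remaining pool $804,850 reallocated over remaining ownership shares 10,618.
Redistributed shares: Okafor 249,990.14 → $250,000; Petrov 170,626.99 → $170,625; Becker 274,018.91 → $274,025; Ibarra 69,963.89 → $69,975; Orozco 40,250.08 → $40,250.
Rounding difference −$25 applied to Becker → $274,000.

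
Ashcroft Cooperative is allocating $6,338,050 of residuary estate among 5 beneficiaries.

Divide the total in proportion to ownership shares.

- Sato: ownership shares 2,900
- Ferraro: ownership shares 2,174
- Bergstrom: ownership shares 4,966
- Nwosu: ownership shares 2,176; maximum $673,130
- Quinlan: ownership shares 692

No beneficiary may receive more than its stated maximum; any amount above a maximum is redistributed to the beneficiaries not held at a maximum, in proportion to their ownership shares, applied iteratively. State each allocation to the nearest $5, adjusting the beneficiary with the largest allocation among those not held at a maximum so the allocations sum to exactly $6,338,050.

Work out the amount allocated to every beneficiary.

Total ownership shares = 12,908.
Unconstrained shares: Sato 1,423,949.88; Ferraro 1,067,471.39; Bergstrom 2,438,391.41; Nwosu 1,068,453.42; Quinlan 339,783.90.
Capped: Nwosu ($673,130); balance $5,664,920 reallocated over remaining ownership shares 10,732.
Shares after redistribution: Sato 1,530,774.13 → $1,530,775; Ferraro 1,147,552.75 → $1,147,555; Bergstrom 2,621,318.74 → $2,621,320; Quinlan 365,274.38 → $365,275.
Rounding difference −$5 applied to Bergstrom → $2,621,315.

Sato: $1,530,775 | Ferraro: $1,147,555 | Bergstrom: $2,621,315 | Nwosu: $673,130 | Quinlan: $365,275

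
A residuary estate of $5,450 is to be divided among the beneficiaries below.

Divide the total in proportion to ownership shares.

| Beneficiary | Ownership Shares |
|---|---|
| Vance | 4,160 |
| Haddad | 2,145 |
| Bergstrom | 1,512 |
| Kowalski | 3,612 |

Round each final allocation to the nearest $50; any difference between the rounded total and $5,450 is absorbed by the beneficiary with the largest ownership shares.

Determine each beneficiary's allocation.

Total ownership shares = 11,429.
Proportional shares: Vance 4,160/11,429 × $5,450 = 1,983.73; Haddad 2,145/11,429 × $5,450 = 1,022.86; Bergstrom 1,512/11,429 × $5,450 = 721.01; Kowalski 3,612/11,429 × $5,450 = 1,722.41.
At nearest $50: Vance $2,000; Haddad $1,000; Bergstrom $700; Kowalski $1,700. Sum = $5,400.
Difference $5,450 − $5,400 = +$50 applied to largest ownership shares (Vance): Vance becomes $2,050.

Vance: $2,050 · Haddad: $1,000 · Bergstrom: $700 · Kowalski: $1,700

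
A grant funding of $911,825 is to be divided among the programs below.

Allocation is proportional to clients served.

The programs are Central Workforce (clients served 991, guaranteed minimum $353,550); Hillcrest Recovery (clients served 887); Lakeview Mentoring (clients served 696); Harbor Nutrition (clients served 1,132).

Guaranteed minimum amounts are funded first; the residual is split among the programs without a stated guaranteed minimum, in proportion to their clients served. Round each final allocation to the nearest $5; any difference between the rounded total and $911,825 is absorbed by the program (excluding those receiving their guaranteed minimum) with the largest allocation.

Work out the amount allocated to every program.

Central Workforce: $353,550 · Hillcrest Recovery: $182,390 · Lakeview Mentoring: $143,115 · Harbor Nutrition: $232,770

Guaranteed amounts: Central Workforce $353,550. Remaining pool $558,275.
Remaining pool split over remaining clients served 2,715: Hillcrest Recovery 182,390.40 → $182,390; Lakeview Mentoring 143,115.80 → $143,115; Harbor Nutrition 232,768.80 → $232,770.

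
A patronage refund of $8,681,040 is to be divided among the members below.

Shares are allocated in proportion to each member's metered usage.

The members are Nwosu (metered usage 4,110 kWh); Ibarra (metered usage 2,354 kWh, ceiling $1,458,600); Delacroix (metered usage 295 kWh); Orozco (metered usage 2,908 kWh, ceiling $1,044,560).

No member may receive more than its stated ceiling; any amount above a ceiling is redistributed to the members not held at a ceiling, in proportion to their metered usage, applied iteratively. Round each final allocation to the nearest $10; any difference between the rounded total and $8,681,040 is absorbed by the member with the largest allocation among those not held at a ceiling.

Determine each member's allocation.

Sum of metered usage: 9,667.
Unconstrained shares: Nwosu 3,690,811.46; Ibarra 2,113,910.02; Delacroix 264,912.26; Orozco 2,611,406.26.
Held at cap: Ibarra ($1,458,600), Orozco ($1,044,560); remaining pool $6,177,880 reallocated over remaining metered usage 4,405.
Redistributed shares: Nwosu 5,764,151.37 → $5,764,150; Delacroix 413,728.63 → $413,730.

Nwosu: $5,764,150 | Ibarra: $1,458,600 | Delacroix: $413,730 | Orozco: $1,044,560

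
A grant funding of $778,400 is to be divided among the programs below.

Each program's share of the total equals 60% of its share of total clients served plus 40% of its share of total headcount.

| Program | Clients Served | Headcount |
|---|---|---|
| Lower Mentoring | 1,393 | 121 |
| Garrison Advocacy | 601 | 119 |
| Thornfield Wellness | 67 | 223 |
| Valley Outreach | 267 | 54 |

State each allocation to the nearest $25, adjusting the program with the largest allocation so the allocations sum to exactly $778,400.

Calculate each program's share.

Clients served total 2,328; headcount total 517.
Composite weights (60% clients served + 40% headcount): Lower Mentoring 0.4526; Garrison Advocacy 0.2470; Thornfield Wellness 0.1898; Valley Outreach 0.1106.
Raw shares: Lower Mentoring 352,333.14; Garrison Advocacy 192,238.75; Thornfield Wellness 147,741.79; Valley Outreach 86,086.32.
Rounded to nearest $25: Lower Mentoring $352,325; Garrison Advocacy $192,250; Thornfield Wellness $147,750; Valley Outreach $86,075. Sum = $778,400.
No rounding difference to absorb.

Lower Mentoring: $352,325 | Garrison Advocacy: $192,250 | Thornfield Wellness: $147,750 | Valley Outreach: $86,075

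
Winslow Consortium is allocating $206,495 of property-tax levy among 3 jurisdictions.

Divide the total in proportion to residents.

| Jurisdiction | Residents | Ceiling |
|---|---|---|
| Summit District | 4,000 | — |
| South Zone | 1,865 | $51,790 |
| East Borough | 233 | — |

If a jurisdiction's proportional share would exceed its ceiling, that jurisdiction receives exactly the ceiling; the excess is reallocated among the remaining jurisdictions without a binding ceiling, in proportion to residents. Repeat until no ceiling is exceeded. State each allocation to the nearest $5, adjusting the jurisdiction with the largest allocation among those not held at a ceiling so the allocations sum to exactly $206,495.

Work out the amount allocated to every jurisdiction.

Summit District: $146,190; South Zone: $51,790; East Borough: $8,515

Sum of residents: 6,098.
Pro-rata shares before constraints: Summit District 135,450.97; South Zone 63,154.01; East Borough 7,890.02.
Held at cap: South Zone ($51,790); residual $154,705 reallocated over remaining residents 4,233.
Redistributed shares: Summit District 146,189.46 → $146,190; East Borough 8,515.54 → $8,515.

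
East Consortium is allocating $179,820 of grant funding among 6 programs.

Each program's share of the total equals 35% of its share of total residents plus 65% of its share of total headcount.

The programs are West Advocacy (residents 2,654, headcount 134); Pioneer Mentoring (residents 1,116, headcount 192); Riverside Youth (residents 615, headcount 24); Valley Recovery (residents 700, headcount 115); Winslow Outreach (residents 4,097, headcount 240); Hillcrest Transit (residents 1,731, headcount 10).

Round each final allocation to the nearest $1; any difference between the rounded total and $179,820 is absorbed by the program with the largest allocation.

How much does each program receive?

Totals — residents 10,913, headcount 715.
Composite weights (35% residents + 65% headcount): West Advocacy 0.2069; Pioneer Mentoring 0.2103; Riverside Youth 0.0415; Valley Recovery 0.1270; Winslow Outreach 0.3496; Hillcrest Transit 0.0646.
Pro-rata amounts: West Advocacy 37,211.38; Pioneer Mentoring 37,822.91; Riverside Youth 7,470.15; Valley Recovery 22,836.37; Winslow Outreach 62,861.503; Hillcrest Transit 11,617.68.
After rounding ($1): West Advocacy $37,211; Pioneer Mentoring $37,823; Riverside Youth $7,470; Valley Recovery $22,836; Winslow Outreach $62,862; Hillcrest Transit $11,618. Sum = $179,820.
No rounding difference to absorb.

West Advocacy: $37,211 | Pioneer Mentoring: $37,823 | Riverside Youth: $7,470 | Valley Recovery: $22,836 | Winslow Outreach: $62,862 | Hillcrest Transit: $11,618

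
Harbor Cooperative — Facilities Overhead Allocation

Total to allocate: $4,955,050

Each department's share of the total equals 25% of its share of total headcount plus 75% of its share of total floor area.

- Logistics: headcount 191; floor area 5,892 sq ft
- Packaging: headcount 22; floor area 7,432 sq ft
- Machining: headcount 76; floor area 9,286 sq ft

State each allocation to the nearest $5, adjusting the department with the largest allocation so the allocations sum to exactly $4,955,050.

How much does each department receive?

Totals — headcount 289, floor area 22,610.
Combined weights (25% headcount + 75% floor area): Logistics 0.3607; Packaging 0.2656; Machining 0.3738.
Unrounded shares: Logistics 1,787,134.95; Packaging 1,315,859.25; Machining 1,852,055.81.
At nearest $5: Logistics $1,787,135; Packaging $1,315,860; Machining $1,852,055. Sum = $4,955,050.
Rounded total matches; no reconciliation needed.

Logistics: $1,787,135; Packaging: $1,315,860; Machining: $1,852,055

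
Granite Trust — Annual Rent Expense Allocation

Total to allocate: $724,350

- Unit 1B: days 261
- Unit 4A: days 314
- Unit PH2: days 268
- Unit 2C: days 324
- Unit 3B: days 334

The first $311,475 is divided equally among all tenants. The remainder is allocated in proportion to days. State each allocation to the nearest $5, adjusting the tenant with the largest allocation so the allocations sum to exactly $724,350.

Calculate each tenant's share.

$311,475 shared equally gives $62,295 per tenant.
Remainder $412,875 by days (total 1,501): Unit 1B 71,792.39 → $71,790; Unit 4A 86,370.92 → $86,370; Unit PH2 73,717.85 → $73,720; Unit 2C 89,121.59 → $89,120; Unit 3B 91,872.25 → $91,870.
Rounding difference +$5 on remainder applied to Unit 3B.
Totals: Unit 1B $62,295 + $71,790 = $134,085; Unit 4A $62,295 + $86,370 = $148,665; Unit PH2 $62,295 + $73,720 = $136,015; Unit 2C $62,295 + $89,120 = $151,415; Unit 3B $62,295 + $91,875 = $154,170.

Unit 1B: $134,085 | Unit 4A: $148,665 | Unit PH2: $136,015 | Unit 2C: $151,415 | Unit 3B: $154,170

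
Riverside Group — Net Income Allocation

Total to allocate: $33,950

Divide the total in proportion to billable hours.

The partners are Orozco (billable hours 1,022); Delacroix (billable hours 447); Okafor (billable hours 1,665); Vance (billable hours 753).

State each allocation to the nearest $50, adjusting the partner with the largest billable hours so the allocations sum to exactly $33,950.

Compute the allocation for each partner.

Orozco: $8,950; Delacroix: $3,900; Okafor: $14,500; Vance: $6,600

Total billable hours = 3,887.
Pro-rata amounts: Orozco 1,022/3,887 × $33,950 = 8,926.40; Delacroix 447/3,887 × $33,950 = 3,904.21; Okafor 1,665/3,887 × $33,950 = 14,542.51; Vance 753/3,887 × $33,950 = 6,576.88.
Rounded to nearest $50: Orozco $8,950; Delacroix $3,900; Okafor $14,550; Vance $6,600. Sum = $34,000.
Difference $33,950 − $34,000 = −$50 applied to largest billable hours (Okafor): Okafor becomes $14,500.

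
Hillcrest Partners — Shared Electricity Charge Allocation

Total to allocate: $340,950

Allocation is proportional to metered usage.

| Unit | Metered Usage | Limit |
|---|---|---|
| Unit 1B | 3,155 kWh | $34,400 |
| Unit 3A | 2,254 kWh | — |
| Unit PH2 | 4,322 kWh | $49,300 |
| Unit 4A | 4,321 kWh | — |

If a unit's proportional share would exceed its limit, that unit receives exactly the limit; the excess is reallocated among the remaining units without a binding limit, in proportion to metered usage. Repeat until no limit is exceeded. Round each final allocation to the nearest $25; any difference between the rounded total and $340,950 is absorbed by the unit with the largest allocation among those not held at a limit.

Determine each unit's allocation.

Unit 1B: $34,400 | Unit 3A: $88,200 | Unit PH2: $49,300 | Unit 4A: $169,050

Combined metered usage = 14,052.
Pro-rata shares before constraints: Unit 1B 76,551.18; Unit 3A 54,689.82; Unit PH2 104,866.63; Unit 4A 104,842.37.
Held at cap: Unit 1B ($34,400), Unit PH2 ($49,300); remaining pool $257,250 reallocated over remaining metered usage 6,575.
Redistributed shares: Unit 3A 88,188.82 → $88,200; Unit 4A 169,061.18 → $169,050.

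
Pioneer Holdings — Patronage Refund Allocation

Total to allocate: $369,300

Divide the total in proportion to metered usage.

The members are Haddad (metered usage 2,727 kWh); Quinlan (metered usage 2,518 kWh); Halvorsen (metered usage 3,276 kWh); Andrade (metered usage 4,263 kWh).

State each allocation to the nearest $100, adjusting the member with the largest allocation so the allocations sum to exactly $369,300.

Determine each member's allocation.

Haddad: $78,800; Quinlan: $72,700; Halvorsen: $94,600; Andrade: $123,200

Total metered usage = 12,784.
Pro-rata amounts: Haddad 2,727/12,784 × $369,300 = 78,776.68; Quinlan 2,518/12,784 × $369,300 = 72,739.16; Halvorsen 3,276/12,784 × $369,300 = 94,636.01; Andrade 4,263/12,784 × $369,300 = 123,148.15.
After rounding ($100): Haddad $78,800; Quinlan $72,700; Halvorsen $94,600; Andrade $123,100. Sum = $369,200.
Difference $369,300 − $369,200 = +$100 applied to largest allocation (Andrade): Andrade becomes $123,200.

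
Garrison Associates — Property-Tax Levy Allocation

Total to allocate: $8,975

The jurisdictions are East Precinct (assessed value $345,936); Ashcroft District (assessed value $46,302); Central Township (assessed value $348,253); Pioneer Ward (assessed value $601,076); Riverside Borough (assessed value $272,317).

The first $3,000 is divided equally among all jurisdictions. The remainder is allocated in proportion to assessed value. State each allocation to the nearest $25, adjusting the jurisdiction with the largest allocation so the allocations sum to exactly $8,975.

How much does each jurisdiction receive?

East Precinct: $1,875 · Ashcroft District: $775 · Central Township: $1,900 · Pioneer Ward: $2,825 · Riverside Borough: $1,600

$3,000 shared equally gives $600 per jurisdiction.
Remainder $5,975 by assessed value (total 1,613,884): East Precinct 1,280.74 → $1,275; Ashcroft District 171.42 → $175; Central Township 1,289.32 → $1,300; Pioneer Ward 2,225.33 → $2,225; Riverside Borough 1,008.19 → $1,000.
Totals: East Precinct $600 + $1,275 = $1,875; Ashcroft District $600 + $175 = $775; Central Township $600 + $1,300 = $1,900; Pioneer Ward $600 + $2,225 = $2,825; Riverside Borough $600 + $1,000 = $1,600.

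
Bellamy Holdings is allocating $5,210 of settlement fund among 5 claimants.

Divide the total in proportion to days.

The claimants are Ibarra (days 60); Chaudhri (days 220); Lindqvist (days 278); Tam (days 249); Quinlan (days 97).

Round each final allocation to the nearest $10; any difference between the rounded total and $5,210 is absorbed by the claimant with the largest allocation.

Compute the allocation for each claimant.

Sum of days: 904.
Raw shares: Ibarra 60/904 × $5,210 = 345.80; Chaudhri 220/904 × $5,210 = 1,267.92; Lindqvist 278/904 × $5,210 = 1,602.19; Tam 249/904 × $5,210 = 1,435.06; Quinlan 97/904 × $5,210 = 559.04.
Rounded to nearest $10: Ibarra $350; Chaudhri $1,270; Lindqvist $1,600; Tam $1,440; Quinlan $560. Sum = $5,220.
Difference $5,210 − $5,220 = −$10 applied to largest allocation (Lindqvist): Lindqvist becomes $1,590.

Ibarra: $350 · Chaudhri: $1,270 · Lindqvist: $1,590 · Tam: $1,440 · Quinlan: $560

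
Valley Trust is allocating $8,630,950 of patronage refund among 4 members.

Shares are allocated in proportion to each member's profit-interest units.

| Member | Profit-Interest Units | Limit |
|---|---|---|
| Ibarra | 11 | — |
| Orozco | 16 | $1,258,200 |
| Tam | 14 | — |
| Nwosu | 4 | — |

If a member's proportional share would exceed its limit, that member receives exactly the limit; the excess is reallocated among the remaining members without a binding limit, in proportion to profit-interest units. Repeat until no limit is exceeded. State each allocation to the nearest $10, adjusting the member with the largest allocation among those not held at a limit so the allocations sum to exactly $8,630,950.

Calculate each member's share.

Ibarra: $2,796,560 · Orozco: $1,258,200 · Tam: $3,559,260 · Nwosu: $1,016,930

Combined profit-interest units = 45.
Proportional shares (ignoring caps): Ibarra 2,109,787.78; Orozco 3,068,782.22; Tam 2,685,184.44; Nwosu 767,195.56.
Cap binds for Orozco ($1,258,200); balance $7,372,750 reallocated over remaining profit-interest units 29.
Shares after redistribution: Ibarra 2,796,560.34 → $2,796,560; Tam 3,559,258.62 → $3,559,260; Nwosu 1,016,931.03 → $1,016,930.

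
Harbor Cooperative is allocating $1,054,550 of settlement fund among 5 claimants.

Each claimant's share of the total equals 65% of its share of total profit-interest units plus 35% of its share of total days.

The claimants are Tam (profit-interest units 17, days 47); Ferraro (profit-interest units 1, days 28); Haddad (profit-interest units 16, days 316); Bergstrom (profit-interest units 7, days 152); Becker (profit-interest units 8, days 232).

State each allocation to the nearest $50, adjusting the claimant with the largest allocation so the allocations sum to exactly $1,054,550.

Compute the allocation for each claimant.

Profit-interest units total 49; days total 775.
Combined weights (65% profit-interest units + 35% days): Tam 0.2467; Ferraro 0.0259; Haddad 0.3550; Bergstrom 0.1615; Becker 0.2109.
Pro-rata amounts: Tam 260,195.46; Ferraro 27,323.88; Haddad 374,317.35; Bergstrom 170,312.25; Becker 222,401.05.
At nearest $50: Tam $260,200; Ferraro $27,300; Haddad $374,300; Bergstrom $170,300; Becker $222,400. Sum = $1,054,500.
Difference $1,054,550 − $1,054,500 = +$50 applied to largest allocation (Haddad): Haddad becomes $374,350.

Tam: $260,200 · Ferraro: $27,300 · Haddad: $374,350 · Bergstrom: $170,300 · Becker: $222,400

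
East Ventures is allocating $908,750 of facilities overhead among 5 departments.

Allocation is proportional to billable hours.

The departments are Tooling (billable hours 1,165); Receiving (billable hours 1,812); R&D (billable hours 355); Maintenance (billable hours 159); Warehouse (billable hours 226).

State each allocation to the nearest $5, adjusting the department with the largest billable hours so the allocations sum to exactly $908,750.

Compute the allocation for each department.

Tooling: $284,825; Receiving: $443,005; R&D: $86,790; Maintenance: $38,875; Warehouse: $55,255

Sum of billable hours: 1,165 + 1,812 + 355 + 159 + 226 = 3,717.
Proportional shares: Tooling 284,824.79; Receiving 443,006.46; R&D 86,792.10; Maintenance 38,873.08; Warehouse 55,253.56.
At nearest $5: Tooling $284,825; Receiving $443,005; R&D $86,790; Maintenance $38,875; Warehouse $55,255. Sum = $908,750.
No rounding difference to absorb.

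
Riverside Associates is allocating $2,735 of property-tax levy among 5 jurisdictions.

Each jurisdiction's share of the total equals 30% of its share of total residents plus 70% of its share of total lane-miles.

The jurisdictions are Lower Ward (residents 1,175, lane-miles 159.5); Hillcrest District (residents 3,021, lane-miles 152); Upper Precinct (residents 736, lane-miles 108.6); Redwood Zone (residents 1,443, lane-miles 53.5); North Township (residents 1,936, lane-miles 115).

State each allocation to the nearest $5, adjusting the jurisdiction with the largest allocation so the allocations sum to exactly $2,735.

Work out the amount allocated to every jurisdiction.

Lower Ward: $635 | Hillcrest District: $795 | Upper Precinct: $425 | Redwood Zone: $315 | North Township: $565

Residents total 8,311; lane-miles total 588.6.
Composite weights (30% residents + 70% lane-miles): Lower Ward 0.2321; Hillcrest District 0.2898; Upper Precinct 0.1557; Redwood Zone 0.1157; North Township 0.2066.
Raw shares: Lower Ward 634.80; Hillcrest District 792.65; Upper Precinct 425.90; Redwood Zone 316.48; North Township 565.18.
At nearest $5: Lower Ward $635; Hillcrest District $795; Upper Precinct $425; Redwood Zone $315; North Township $565. Sum = $2,735.
Rounded total matches; no reconciliation needed.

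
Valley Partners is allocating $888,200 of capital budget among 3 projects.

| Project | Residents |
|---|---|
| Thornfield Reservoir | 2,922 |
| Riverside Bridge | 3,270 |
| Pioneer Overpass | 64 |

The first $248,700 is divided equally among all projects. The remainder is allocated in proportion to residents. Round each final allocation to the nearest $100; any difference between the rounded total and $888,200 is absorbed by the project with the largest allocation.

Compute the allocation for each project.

$248,700 shared equally gives $82,900 per project.
Remainder $639,500 by residents (total 6,256): Thornfield Reservoir 298,692.30 → $298,700; Riverside Bridge 334,265.51 → $334,300; Pioneer Overpass 6,542.20 → $6,500.
Totals: Thornfield Reservoir $82,900 + $298,700 = $381,600; Riverside Bridge $82,900 + $334,300 = $417,200; Pioneer Overpass $82,900 + $6,500 = $89,400.

Thornfield Reservoir: $381,600 · Riverside Bridge: $417,200 · Pioneer Overpass: $89,400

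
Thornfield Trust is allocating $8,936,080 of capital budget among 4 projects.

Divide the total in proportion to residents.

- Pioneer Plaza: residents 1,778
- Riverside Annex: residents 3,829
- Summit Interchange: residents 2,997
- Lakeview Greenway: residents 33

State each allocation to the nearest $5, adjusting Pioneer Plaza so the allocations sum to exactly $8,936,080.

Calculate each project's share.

Residents total: 8,637.
Unrounded shares: Pioneer Plaza 1,778/8,637 × $8,936,080 = 1,839,568.16; Riverside Annex 3,829/8,637 × $8,936,080 = 3,961,589.71; Summit Interchange 2,997/8,637 × $8,936,080 = 3,100,779.41; Lakeview Greenway 33/8,637 × $8,936,080 = 34,142.72.
After rounding ($5): Pioneer Plaza $1,839,570; Riverside Annex $3,961,590; Summit Interchange $3,100,780; Lakeview Greenway $34,145. Sum = $8,936,085.
Difference $8,936,080 − $8,936,085 = −$5 applied to Pioneer Plaza: Pioneer Plaza becomes $1,839,565.

Pioneer Plaza: $1,839,565 · Riverside Annex: $3,961,590 · Summit Interchange: $3,100,780 · Lakeview Greenway: $34,145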